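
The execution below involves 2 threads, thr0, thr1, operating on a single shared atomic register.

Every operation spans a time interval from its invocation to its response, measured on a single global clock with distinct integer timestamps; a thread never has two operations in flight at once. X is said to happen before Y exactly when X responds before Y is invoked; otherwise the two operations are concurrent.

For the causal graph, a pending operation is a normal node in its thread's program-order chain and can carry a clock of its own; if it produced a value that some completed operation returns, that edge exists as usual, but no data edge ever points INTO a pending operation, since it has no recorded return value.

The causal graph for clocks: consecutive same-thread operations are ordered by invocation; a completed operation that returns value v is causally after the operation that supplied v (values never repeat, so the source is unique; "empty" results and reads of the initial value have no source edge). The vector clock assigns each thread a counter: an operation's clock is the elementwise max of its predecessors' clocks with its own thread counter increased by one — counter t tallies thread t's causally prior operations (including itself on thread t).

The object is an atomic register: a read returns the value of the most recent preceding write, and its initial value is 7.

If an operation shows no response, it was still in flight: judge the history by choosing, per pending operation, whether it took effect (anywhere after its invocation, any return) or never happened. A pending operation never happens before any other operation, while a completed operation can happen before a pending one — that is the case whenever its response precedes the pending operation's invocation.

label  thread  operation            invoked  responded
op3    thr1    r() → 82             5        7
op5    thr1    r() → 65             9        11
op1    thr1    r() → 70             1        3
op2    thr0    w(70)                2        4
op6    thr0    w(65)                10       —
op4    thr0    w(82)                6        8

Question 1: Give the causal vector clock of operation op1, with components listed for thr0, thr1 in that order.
Answer: (1, 1)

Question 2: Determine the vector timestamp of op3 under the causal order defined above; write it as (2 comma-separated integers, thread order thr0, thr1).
Answer: (2, 2)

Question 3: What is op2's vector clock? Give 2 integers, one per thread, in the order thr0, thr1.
Answer: (1, 0)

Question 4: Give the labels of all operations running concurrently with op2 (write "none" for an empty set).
Answer: op1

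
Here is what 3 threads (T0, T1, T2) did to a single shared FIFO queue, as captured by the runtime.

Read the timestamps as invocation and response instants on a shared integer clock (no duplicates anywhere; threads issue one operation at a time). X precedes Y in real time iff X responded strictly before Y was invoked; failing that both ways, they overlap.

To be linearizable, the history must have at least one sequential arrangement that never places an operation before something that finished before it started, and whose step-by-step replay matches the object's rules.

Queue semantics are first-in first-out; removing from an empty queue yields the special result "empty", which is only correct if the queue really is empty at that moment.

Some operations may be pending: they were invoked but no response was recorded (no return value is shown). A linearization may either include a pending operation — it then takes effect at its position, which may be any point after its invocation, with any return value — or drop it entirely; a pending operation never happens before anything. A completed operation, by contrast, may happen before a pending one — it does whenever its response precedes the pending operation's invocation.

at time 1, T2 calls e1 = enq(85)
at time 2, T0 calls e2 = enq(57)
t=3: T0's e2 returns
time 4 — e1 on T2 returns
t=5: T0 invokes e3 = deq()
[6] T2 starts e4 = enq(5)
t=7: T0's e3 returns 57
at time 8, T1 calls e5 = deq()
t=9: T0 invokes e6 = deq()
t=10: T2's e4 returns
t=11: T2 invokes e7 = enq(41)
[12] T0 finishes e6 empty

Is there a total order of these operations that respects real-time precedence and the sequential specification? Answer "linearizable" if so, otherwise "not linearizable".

one valid linearization: e2, e1, e3, e5, e6, e4
step 1: e2 enq(57) — queue <57>
step 2: e1 enq(85) — queue <57,85>
step 3: e3 deq() → 57 — queue <85>
step 4: e5 deq() (pending, included) — queue <>
step 5: e6 deq() → empty — queue <>
step 6: e4 enq(5) — queue <5>

linearizable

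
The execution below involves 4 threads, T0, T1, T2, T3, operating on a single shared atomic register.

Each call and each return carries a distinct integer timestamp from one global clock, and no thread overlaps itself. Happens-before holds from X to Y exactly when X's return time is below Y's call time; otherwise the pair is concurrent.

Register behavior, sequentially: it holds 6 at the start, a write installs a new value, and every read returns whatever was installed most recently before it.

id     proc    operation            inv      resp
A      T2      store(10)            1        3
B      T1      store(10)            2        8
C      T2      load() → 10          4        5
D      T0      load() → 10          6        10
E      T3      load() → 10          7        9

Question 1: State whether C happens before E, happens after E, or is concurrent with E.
Answer: before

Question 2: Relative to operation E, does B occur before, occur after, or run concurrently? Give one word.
Answer: concurrent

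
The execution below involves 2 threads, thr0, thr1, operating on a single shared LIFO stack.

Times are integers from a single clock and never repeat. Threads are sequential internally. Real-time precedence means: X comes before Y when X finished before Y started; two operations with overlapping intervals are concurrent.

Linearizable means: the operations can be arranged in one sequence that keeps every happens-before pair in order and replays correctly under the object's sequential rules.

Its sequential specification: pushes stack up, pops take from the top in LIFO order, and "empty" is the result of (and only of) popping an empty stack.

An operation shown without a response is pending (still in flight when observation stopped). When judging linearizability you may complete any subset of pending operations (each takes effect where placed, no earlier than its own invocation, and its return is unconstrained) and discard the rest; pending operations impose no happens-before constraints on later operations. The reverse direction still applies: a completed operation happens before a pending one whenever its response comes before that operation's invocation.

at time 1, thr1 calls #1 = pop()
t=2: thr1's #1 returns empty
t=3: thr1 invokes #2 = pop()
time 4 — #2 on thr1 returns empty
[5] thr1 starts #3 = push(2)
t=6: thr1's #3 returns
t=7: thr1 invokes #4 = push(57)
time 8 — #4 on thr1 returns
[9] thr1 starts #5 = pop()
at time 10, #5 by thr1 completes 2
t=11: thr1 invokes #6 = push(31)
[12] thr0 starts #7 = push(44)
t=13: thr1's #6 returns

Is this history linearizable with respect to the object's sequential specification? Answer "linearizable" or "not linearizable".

events 1..9 are fine; event 10 — the response of #5 at time 10 — makes the prefix non-linearizable
exactly one order of the 5 completed ops respects real time; the LIFO stack replay fails
take #1, #2, #3, #4, #5: step 5 already fails, because #5 pop() → 2 cannot occur there

not linearizable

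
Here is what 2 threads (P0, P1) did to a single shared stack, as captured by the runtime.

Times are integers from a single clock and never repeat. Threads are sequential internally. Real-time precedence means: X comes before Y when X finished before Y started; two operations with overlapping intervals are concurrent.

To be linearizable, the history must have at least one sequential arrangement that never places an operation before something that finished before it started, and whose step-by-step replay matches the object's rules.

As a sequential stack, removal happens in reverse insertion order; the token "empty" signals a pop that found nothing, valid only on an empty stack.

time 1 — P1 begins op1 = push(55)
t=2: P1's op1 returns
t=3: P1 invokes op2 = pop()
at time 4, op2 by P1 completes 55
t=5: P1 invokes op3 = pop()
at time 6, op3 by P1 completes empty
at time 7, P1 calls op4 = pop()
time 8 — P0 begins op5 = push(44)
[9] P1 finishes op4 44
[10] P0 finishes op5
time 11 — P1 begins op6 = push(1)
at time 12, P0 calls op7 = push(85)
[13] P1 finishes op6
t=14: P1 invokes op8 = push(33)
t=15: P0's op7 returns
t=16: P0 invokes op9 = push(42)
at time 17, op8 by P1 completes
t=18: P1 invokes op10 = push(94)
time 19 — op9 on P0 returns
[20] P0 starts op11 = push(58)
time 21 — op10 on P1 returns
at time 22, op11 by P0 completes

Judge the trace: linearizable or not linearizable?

a witness: op1, op2, op3, op5, op4, op6, op7, op8, op9, op10, op11
1. op1 push(55), leaving stack <55>
2. op2 pop() → 55, leaving stack <>
3. op3 pop() → empty, leaving stack <>
4. op5 push(44), leaving stack <44>
5. op4 pop() → 44, leaving stack <>
6. op6 push(1), leaving stack <1>
7. op7 push(85), leaving stack <1,85>
8. op8 push(33), leaving stack <1,85,33>
9. op9 push(42), leaving stack <1,85,33,42>
10. op10 push(94), leaving stack <1,85,33,42,94>
11. op11 push(58), leaving stack <1,85,33,42,94,58>

linearizable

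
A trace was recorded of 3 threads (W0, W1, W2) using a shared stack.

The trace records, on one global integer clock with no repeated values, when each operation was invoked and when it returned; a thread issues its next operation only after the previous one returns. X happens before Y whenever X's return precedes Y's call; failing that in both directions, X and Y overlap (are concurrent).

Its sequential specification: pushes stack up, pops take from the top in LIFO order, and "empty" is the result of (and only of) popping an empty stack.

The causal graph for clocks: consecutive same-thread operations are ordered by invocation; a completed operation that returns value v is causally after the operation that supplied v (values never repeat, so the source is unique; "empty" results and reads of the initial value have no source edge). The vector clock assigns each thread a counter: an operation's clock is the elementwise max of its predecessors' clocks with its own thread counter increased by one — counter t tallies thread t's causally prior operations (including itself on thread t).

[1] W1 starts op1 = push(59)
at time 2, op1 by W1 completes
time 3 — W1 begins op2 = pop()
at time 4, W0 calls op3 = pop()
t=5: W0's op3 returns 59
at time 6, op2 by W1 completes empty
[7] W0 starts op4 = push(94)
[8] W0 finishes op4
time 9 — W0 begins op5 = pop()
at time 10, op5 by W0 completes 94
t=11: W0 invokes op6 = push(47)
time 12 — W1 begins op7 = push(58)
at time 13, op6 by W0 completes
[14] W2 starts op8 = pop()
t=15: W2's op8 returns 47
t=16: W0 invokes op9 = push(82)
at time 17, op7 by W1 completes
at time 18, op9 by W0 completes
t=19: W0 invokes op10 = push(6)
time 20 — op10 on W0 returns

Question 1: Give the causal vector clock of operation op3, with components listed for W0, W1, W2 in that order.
Answer: (1, 1, 0)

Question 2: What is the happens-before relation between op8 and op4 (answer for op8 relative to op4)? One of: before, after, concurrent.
Answer: after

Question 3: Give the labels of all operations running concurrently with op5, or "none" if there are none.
Answer: none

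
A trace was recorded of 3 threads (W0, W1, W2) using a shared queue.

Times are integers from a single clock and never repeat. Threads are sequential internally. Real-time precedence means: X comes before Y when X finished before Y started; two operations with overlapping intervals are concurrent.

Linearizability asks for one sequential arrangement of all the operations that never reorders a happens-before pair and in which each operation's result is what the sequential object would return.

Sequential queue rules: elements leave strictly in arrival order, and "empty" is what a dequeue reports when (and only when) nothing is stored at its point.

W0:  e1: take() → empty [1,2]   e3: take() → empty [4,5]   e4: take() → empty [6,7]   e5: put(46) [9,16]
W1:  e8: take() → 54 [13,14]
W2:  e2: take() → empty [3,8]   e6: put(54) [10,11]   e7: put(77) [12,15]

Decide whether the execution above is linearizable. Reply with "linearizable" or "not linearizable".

linearizable

witness order: e1, e2, e3, e4, e6, e5, e7, e8
step 1: e1 take() → empty — queue <>
step 2: e2 take() → empty — queue <>
step 3: e3 take() → empty — queue <>
step 4: e4 take() → empty — queue <>
step 5: e6 put(54) — queue <54>
step 6: e5 put(46) — queue <54,46>
step 7: e7 put(77) — queue <54,46,77>
step 8: e8 take() → 54 — queue <46,77>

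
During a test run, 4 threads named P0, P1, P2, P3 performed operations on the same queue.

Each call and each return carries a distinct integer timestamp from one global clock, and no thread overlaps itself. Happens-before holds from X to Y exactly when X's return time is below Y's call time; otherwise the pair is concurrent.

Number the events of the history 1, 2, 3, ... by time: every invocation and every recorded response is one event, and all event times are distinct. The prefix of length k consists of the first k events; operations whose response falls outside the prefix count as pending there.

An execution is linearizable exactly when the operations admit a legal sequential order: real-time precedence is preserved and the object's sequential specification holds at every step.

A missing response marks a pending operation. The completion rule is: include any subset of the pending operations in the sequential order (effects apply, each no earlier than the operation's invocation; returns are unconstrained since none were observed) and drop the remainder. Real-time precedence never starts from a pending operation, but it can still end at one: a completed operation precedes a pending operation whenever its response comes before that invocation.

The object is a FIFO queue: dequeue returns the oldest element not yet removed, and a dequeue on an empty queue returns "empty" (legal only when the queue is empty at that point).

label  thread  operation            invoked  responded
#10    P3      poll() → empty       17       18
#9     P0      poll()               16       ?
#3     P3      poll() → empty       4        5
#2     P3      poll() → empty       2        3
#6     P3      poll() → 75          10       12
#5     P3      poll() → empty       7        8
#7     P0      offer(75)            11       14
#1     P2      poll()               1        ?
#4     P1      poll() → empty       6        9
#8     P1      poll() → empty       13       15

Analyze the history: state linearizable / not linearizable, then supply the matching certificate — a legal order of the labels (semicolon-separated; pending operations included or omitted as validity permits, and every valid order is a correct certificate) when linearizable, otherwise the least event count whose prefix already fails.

linearizable — witness: #1; #2; #3; #4; #5; #7; #6; #8; #9; #10

1. #1 poll() (pending, included), leaving queue <>
2. #2 poll() → empty, leaving queue <>
3. #3 poll() → empty, leaving queue <>
4. #4 poll() → empty, leaving queue <>
5. #5 poll() → empty, leaving queue <>
6. #7 offer(75), leaving queue <75>
7. #6 poll() → 75, leaving queue <>
8. #8 poll() → empty, leaving queue <>
9. #9 poll() (pending, included), leaving queue <>
10. #10 poll() → empty, leaving queue <>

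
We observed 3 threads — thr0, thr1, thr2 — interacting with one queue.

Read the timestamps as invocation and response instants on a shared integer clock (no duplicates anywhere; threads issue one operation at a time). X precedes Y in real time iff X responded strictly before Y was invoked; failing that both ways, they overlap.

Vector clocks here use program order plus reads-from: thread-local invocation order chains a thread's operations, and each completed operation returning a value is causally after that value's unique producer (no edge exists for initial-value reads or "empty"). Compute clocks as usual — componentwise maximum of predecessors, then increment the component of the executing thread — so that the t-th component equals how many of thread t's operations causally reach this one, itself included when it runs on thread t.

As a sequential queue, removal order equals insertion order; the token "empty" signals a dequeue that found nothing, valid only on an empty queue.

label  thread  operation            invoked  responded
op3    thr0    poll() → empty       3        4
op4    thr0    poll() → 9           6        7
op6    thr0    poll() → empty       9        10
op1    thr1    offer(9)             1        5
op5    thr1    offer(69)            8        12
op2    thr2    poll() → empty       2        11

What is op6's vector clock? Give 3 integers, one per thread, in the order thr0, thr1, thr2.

(3, 1, 0)

no predecessors for op2 (invoked 2): thr2 increments from zero → (0, 0, 1)
no predecessors for op1 (invoked 1): thr1 increments from zero → (0, 1, 0)
no predecessors for op3 (invoked 3): thr0 increments from zero → (1, 0, 0)
VC(op5, invoked at 8): max of VC(op1)=(0, 1, 0), then +1 on thread thr1 → (0, 2, 0)
VC(op4, invoked at 6): max of VC(op1)=(0, 1, 0), VC(op3)=(1, 0, 0), then +1 on thread thr0 → (2, 1, 0)
VC(op6, invoked at 9): max of VC(op4)=(2, 1, 0), then +1 on thread thr0 → (3, 1, 0)
target: VC(op6) = (3, 1, 0)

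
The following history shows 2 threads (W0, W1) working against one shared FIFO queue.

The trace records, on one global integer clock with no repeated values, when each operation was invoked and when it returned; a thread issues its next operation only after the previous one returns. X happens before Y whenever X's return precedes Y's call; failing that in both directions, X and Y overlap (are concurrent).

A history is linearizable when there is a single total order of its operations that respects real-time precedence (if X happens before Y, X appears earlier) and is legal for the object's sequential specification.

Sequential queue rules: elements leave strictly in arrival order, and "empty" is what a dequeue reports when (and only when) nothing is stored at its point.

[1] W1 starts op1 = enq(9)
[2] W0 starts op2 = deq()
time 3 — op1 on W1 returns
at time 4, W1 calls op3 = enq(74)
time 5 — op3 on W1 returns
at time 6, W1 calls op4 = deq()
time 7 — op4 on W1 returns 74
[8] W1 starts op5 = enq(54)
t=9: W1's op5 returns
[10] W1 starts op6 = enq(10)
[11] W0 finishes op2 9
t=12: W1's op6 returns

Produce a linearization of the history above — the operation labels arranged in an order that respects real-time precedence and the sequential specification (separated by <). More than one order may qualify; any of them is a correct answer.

1. op1 enq(9), leaving queue <9>
2. op2 deq() → 9, leaving queue <>
3. op3 enq(74), leaving queue <74>
4. op4 deq() → 74, leaving queue <>
5. op5 enq(54), leaving queue <54>
6. op6 enq(10), leaving queue <54,10>

op1 < op2 < op3 < op4 < op5 < op6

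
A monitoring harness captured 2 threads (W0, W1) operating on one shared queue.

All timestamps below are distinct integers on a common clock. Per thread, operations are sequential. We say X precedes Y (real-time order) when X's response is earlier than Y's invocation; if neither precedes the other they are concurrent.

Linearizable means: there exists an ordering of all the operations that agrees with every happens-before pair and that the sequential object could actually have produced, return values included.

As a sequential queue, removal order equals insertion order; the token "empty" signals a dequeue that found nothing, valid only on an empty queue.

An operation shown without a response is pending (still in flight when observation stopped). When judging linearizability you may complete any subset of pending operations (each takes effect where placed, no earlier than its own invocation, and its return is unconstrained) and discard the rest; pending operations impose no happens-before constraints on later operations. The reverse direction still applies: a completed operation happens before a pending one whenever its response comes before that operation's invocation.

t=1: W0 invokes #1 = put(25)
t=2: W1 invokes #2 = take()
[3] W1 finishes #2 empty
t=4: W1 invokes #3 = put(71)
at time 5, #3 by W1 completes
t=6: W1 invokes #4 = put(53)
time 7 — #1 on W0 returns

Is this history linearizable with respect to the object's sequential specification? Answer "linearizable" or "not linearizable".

a witness: #2, #1, #3
1. #2 take() → empty, leaving queue <>
2. #1 put(25), leaving queue <25>
3. #3 put(71), leaving queue <25,71>

linearizable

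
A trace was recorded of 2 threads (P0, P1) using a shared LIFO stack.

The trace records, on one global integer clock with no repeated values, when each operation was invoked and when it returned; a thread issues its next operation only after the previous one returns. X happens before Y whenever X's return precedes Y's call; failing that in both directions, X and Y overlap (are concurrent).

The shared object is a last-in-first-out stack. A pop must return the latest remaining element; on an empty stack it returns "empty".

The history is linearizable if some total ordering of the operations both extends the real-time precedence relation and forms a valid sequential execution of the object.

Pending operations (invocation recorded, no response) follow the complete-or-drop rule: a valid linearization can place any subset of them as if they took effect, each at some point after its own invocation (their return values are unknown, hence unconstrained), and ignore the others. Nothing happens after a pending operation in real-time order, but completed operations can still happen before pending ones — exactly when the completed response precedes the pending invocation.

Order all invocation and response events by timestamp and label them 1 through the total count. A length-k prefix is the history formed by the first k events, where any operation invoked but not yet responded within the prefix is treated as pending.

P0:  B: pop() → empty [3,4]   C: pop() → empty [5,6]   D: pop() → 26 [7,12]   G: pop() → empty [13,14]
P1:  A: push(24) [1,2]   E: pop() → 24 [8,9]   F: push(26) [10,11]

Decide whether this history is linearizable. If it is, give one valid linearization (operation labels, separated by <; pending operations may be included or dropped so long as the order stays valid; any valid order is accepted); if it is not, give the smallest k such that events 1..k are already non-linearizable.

not linearizable — minimal violating prefix: 4 events

through event 3 a valid linearization exists; event 4 (B responding at time 4) ends that
exactly one order of the 2 completed ops respects real time; the LIFO stack replay fails
take A, B: step 2 already fails, because B pop() → empty cannot occur there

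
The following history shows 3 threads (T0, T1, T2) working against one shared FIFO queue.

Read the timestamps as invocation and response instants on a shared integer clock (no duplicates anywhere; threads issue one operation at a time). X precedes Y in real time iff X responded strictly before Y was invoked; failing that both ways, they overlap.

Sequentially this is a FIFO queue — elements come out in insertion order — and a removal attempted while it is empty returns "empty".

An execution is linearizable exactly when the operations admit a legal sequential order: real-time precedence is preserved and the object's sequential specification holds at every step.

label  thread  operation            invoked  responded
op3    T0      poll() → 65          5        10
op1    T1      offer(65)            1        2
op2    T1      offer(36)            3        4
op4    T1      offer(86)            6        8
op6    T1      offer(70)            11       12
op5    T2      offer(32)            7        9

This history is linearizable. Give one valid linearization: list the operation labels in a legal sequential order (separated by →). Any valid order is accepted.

step 1: op1 offer(65) — queue <65>
step 2: op2 offer(36) — queue <65,36>
step 3: op3 poll() → 65 — queue <36>
step 4: op4 offer(86) — queue <36,86>
step 5: op5 offer(32) — queue <36,86,32>
step 6: op6 offer(70) — queue <36,86,32,70>

op1 → op2 → op3 → op4 → op5 → op6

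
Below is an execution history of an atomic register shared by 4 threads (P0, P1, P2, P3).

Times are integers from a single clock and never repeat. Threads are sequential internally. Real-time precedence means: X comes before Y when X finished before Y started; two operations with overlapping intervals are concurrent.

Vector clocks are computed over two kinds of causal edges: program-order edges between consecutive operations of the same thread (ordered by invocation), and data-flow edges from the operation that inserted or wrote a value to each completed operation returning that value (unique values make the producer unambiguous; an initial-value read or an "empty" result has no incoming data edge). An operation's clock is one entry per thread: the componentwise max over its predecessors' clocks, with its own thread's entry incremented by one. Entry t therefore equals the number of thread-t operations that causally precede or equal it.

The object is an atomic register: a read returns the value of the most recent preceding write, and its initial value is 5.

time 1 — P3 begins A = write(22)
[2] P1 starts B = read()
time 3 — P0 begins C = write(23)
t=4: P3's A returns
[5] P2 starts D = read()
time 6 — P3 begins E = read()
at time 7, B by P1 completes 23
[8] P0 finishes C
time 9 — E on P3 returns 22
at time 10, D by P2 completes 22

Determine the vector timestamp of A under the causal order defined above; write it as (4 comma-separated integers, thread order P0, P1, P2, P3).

(0, 0, 0, 1)

no predecessors for A (invoked 1): P3 increments from zero → (0, 0, 0, 1)
no predecessors for C (invoked 3): P0 increments from zero → (1, 0, 0, 0)
VC(E, invoked at 6): max of VC(A)=(0, 0, 0, 1), then +1 on thread P3 → (0, 0, 0, 2)
VC(D, invoked at 5): max of VC(A)=(0, 0, 0, 1), then +1 on thread P2 → (0, 0, 1, 1)
VC(B, invoked at 2): max of VC(C)=(1, 0, 0, 0), then +1 on thread P1 → (1, 1, 0, 0)
target: VC(A) = (0, 0, 0, 1)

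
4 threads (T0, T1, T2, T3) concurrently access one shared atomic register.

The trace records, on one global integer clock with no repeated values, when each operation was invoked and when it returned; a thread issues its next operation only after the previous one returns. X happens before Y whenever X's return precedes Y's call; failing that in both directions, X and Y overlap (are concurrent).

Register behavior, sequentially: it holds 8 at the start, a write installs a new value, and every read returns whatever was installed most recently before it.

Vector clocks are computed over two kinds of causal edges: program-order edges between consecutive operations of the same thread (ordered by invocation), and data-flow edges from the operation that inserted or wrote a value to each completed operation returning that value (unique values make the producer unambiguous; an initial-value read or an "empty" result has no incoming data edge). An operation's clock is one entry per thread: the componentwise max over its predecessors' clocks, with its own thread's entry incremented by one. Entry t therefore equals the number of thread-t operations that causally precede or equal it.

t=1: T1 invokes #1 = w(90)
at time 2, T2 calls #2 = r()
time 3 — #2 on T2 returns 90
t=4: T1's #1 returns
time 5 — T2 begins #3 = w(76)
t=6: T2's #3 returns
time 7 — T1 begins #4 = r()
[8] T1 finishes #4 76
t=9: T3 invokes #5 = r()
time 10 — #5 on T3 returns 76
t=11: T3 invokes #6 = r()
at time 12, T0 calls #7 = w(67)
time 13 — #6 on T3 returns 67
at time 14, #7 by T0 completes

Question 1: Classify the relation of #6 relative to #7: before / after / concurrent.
#6 spans [11,13], #7 spans [12,14]
the intervals overlap in both directions

concurrent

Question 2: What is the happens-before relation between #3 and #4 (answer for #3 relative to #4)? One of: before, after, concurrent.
#3 spans [5,6], #4 spans [7,8]
resp(#3)=6 < inv(#4)=7

before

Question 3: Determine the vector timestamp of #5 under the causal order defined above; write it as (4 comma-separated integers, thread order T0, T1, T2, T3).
#1 (invocation 1): nothing precedes it; T1's component alone gives (0, 1, 0, 0)
#7 (invocation 12): nothing precedes it; T0's component alone gives (1, 0, 0, 0)
#2, invoked 2, takes VC(#1)=(0, 1, 0, 0) under max, adds 1 for T2 → (0, 1, 1, 0)
#3, invoked 5, takes VC(#2)=(0, 1, 1, 0) under max, adds 1 for T2 → (0, 1, 2, 0)
#5, invoked 9, takes VC(#3)=(0, 1, 2, 0) under max, adds 1 for T3 → (0, 1, 2, 1)
#4, invoked 7, takes VC(#1)=(0, 1, 0, 0), VC(#3)=(0, 1, 2, 0) under max, adds 1 for T1 → (0, 2, 2, 0)
#6, invoked 11, takes VC(#5)=(0, 1, 2, 1), VC(#7)=(1, 0, 0, 0) under max, adds 1 for T3 → (1, 1, 2, 2)
target: VC(#5) = (0, 1, 2, 1)

(0, 1, 2, 1)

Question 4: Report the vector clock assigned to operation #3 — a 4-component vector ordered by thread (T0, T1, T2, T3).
#1, invoked 1, has no incoming edges; only T1's bump applies → (0, 1, 0, 0)
#7, invoked 12, has no incoming edges; only T0's bump applies → (1, 0, 0, 0)
#2 (invocation 2): componentwise max over VC(#1)=(0, 1, 0, 0), +1 at T2, giving (0, 1, 1, 0)
#3 (invocation 5): componentwise max over VC(#2)=(0, 1, 1, 0), +1 at T2, giving (0, 1, 2, 0)
#5 (invocation 9): componentwise max over VC(#3)=(0, 1, 2, 0), +1 at T3, giving (0, 1, 2, 1)
#4 (invocation 7): componentwise max over VC(#1)=(0, 1, 0, 0), VC(#3)=(0, 1, 2, 0), +1 at T1, giving (0, 2, 2, 0)
#6 (invocation 11): componentwise max over VC(#5)=(0, 1, 2, 1), VC(#7)=(1, 0, 0, 0), +1 at T3, giving (1, 1, 2, 2)
target: VC(#3) = (0, 1, 2, 0)

(0, 1, 2, 0)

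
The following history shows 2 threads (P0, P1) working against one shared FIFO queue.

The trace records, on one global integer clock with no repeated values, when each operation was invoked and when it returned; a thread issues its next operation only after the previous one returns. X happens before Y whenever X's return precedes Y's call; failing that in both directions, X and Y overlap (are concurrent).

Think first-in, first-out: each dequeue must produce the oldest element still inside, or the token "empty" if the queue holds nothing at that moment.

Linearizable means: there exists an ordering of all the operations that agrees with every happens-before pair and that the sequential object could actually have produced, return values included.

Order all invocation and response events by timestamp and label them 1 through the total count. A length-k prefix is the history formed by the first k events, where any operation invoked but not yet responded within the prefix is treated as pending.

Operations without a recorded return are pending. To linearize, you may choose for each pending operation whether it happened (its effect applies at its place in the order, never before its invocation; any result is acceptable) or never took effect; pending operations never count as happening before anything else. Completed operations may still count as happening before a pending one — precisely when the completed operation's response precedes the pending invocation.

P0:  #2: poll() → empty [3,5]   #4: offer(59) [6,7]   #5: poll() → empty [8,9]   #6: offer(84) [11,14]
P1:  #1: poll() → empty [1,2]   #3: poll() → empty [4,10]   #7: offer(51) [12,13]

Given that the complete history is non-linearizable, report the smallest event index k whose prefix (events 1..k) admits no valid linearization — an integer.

10

events 1..9 are linearizable, e.g. via #1, #2, #4, #3, #5:
after step 1 (#1 poll() → empty): queue <>
after step 2 (#2 poll() → empty): queue <>
after step 3 (#4 offer(59)): queue <59>
after step 4 (#3 poll() (pending, included)): queue <>
after step 5 (#5 poll() → empty): queue <>
adding event 10 (#3 responds at 10) leaves no legal real-time order
for example #1, #2, #3, #4, #5 fails at step 5: #5 poll() → empty is not legal there
for example #1, #2, #4, #3, #5 fails at step 4: #3 poll() → empty is not legal there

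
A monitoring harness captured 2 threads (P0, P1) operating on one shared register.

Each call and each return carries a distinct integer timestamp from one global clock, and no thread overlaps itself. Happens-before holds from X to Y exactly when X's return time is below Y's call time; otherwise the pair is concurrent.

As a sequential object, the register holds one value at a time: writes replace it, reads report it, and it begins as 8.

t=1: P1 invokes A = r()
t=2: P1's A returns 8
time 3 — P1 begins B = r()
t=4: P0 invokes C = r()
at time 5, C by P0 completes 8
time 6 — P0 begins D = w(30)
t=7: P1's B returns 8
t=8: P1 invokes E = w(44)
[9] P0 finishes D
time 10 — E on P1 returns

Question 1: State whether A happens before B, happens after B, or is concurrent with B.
Answer: before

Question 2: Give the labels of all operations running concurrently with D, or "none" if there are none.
Answer: B, E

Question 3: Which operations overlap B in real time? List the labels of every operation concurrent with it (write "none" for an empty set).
Answer: C, D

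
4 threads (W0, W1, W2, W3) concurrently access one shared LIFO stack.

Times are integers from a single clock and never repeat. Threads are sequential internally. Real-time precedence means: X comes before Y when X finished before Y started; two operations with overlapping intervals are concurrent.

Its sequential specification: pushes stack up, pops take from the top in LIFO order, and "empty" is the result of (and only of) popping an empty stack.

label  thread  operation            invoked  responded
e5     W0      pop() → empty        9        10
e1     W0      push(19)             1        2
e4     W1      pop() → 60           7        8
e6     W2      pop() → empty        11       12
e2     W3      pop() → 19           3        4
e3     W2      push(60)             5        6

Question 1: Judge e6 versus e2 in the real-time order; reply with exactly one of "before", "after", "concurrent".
e6 spans [11,12], e2 spans [3,4]
resp(e2)=4 < inv(e6)=11

after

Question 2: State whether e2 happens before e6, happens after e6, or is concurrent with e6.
e2 spans [3,4], e6 spans [11,12]
resp(e2)=4 < inv(e6)=11

before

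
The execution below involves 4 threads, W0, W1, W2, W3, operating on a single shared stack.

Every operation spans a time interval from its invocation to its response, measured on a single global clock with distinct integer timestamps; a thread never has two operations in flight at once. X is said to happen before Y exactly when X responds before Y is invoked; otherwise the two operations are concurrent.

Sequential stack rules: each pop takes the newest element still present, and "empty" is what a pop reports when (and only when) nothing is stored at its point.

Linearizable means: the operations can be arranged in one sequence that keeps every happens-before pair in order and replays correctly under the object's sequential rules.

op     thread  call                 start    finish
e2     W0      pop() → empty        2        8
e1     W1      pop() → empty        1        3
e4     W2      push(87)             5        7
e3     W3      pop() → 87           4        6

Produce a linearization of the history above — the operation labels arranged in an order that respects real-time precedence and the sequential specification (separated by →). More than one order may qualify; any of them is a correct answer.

after step 1 (e1 pop() → empty): stack <>
after step 2 (e2 pop() → empty): stack <>
after step 3 (e4 push(87)): stack <87>
after step 4 (e3 pop() → 87): stack <>

e1 → e2 → e4 → e3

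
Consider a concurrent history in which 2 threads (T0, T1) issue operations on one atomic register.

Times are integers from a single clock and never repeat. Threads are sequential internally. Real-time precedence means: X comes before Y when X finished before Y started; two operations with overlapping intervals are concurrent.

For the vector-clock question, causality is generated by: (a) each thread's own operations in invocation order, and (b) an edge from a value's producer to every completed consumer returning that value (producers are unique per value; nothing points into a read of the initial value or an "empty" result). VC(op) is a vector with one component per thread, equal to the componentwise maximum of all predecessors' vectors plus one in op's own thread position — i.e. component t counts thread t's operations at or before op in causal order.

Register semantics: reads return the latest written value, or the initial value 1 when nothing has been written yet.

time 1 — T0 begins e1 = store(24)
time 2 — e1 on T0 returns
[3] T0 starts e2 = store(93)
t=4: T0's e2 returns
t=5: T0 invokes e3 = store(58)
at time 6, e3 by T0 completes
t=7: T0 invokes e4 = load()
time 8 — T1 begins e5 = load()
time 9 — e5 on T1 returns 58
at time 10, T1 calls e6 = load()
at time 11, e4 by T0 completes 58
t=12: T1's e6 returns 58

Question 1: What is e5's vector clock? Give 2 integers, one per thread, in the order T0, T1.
Answer: (3, 1)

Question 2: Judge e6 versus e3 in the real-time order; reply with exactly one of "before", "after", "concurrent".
Answer: after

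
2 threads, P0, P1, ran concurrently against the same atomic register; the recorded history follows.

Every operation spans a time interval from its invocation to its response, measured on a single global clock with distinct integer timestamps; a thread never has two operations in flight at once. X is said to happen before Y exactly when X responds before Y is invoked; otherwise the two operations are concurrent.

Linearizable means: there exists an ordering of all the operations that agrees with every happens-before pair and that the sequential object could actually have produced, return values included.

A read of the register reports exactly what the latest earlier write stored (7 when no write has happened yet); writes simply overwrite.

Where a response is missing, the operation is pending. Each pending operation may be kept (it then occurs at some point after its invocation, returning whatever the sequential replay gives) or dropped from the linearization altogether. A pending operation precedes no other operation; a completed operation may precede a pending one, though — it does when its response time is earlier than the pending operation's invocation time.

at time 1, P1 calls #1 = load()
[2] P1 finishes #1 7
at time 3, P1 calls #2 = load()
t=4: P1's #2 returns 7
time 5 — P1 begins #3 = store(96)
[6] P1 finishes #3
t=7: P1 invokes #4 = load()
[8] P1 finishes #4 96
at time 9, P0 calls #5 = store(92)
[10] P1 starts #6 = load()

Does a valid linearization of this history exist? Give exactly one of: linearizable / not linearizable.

linearizable

one valid linearization: #1, #2, #3, #4
after step 1 (#1 load() → 7): value 7
after step 2 (#2 load() → 7): value 7
after step 3 (#3 store(96)): value 96
after step 4 (#4 load() → 96): value 96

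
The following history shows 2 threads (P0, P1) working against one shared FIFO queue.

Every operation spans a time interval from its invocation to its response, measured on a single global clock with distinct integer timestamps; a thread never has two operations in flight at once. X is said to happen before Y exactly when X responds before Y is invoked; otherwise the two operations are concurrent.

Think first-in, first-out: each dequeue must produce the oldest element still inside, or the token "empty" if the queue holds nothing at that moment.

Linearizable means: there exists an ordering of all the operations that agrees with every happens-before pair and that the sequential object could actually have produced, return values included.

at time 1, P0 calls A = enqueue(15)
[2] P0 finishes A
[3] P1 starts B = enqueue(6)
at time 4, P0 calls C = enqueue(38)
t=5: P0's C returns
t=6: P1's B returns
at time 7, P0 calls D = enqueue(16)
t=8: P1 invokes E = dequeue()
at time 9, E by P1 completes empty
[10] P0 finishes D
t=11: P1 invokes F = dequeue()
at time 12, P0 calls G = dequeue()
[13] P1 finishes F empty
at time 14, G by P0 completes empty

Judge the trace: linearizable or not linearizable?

prefix check: 1..8 passes, 1..9 fails once E's time-9 response joins
all 2 real-time-respecting orders fail — 4 completed FIFO queue operations, no legal replay
completion choices over the 1 pending operation (D) were checked; none helps
one such order, A, B, C, E (pending dropped), breaks at step 4 where E dequeue() → empty is illegal
one such order, A, C, B, E (pending dropped), breaks at step 4 where E dequeue() → empty is illegal

not linearizable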